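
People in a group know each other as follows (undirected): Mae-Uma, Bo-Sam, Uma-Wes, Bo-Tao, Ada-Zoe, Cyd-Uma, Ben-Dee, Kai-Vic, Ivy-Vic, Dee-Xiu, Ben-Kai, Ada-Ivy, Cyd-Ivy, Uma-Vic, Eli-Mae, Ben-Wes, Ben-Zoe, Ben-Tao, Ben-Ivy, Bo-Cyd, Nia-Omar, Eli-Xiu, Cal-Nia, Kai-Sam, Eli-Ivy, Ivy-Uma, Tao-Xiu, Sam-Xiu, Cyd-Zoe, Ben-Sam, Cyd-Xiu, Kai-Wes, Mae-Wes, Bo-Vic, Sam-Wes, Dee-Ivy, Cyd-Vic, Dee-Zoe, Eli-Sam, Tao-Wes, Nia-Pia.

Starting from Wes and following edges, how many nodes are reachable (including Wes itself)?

16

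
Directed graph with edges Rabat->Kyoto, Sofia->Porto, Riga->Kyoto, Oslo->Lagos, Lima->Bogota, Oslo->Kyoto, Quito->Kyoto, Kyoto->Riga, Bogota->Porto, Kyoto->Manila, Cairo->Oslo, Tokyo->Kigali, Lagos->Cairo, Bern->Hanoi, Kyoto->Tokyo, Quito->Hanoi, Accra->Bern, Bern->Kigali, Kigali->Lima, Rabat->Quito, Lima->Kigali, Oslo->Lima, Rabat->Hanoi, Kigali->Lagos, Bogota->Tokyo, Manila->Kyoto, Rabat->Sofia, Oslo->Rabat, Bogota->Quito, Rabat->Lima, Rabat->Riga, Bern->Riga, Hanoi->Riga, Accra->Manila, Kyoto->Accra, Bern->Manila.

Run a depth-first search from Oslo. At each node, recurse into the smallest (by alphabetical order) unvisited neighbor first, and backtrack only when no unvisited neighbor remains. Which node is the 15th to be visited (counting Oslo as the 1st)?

Visit Oslo
Oslo → Kyoto
Kyoto → Accra
Accra → Bern
Bern → Hanoi
Hanoi → Riga
Bern → Kigali
Kigali → Lagos
Lagos → Cairo
Kigali → Lima
Lima → Bogota
Bogota → Porto
Bogota → Quito
Bogota → Tokyo
Bern → Manila
Oslo → Rabat
Rabat → Sofia

Visit order: Oslo, Kyoto, Accra, Bern, Hanoi, Riga, Kigali, Lagos, Cairo, Lima, Bogota, Porto, Quito, Tokyo, Manila, Rabat, Sofia

Manila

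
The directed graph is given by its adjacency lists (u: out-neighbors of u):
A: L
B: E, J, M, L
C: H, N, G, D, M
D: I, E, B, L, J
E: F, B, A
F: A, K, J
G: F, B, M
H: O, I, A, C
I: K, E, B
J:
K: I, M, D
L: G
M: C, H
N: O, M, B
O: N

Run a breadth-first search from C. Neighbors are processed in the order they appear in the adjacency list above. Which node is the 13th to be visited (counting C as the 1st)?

L

Visit C; enqueue H, N, G, D, M → queue [H, N, G, D, M]
Visit H; enqueue O, I, A → queue [N, G, D, M, O, I, A]
Visit N; enqueue B → queue [G, D, M, O, I, A, B]
Visit G; enqueue F → queue [D, M, O, I, A, B, F]
Visit D; enqueue E, L, J → queue [M, O, I, A, B, F, E, L, J]
Visit M → queue [O, I, A, B, F, E, L, J]
Visit O → queue [I, A, B, F, E, L, J]
Visit I; enqueue K → queue [A, B, F, E, L, J, K]
Visit A → queue [B, F, E, L, J, K]
Visit B → queue [F, E, L, J, K]
Visit F → queue [E, L, J, K]
Visit E → queue [L, J, K]
Visit L → queue [J, K]
Visit J → queue [K]
Visit K → queue []

Visit order: C, H, N, G, D, M, O, I, A, B, F, E, L, J, K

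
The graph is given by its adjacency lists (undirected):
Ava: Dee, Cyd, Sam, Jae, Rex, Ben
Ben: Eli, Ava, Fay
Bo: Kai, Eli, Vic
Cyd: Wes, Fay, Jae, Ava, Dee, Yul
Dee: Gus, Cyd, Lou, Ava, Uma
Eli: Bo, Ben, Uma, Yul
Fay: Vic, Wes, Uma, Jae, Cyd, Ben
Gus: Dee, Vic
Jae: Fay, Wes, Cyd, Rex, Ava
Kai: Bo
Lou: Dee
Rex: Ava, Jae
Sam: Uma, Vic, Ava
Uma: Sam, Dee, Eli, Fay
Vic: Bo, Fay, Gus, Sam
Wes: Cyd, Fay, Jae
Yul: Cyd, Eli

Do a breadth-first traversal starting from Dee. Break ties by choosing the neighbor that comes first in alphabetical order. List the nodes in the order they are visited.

Visit Dee; enqueue Ava, Cyd, Gus, Lou, Uma → queue [Ava, Cyd, Gus, Lou, Uma]
Visit Ava; enqueue Ben, Jae, Rex, Sam → queue [Cyd, Gus, Lou, Uma, Ben, Jae, Rex, Sam]
Visit Cyd; enqueue Fay, Wes, Yul → queue [Gus, Lou, Uma, Ben, Jae, Rex, Sam, Fay, Wes, Yul]
Visit Gus; enqueue Vic → queue [Lou, Uma, Ben, Jae, Rex, Sam, Fay, Wes, Yul, Vic]
Visit Lou → queue [Uma, Ben, Jae, Rex, Sam, Fay, Wes, Yul, Vic]
Visit Uma; enqueue Eli → queue [Ben, Jae, Rex, Sam, Fay, Wes, Yul, Vic, Eli]
Visit Ben → queue [Jae, Rex, Sam, Fay, Wes, Yul, Vic, Eli]
Visit Jae → queue [Rex, Sam, Fay, Wes, Yul, Vic, Eli]
Visit Rex → queue [Sam, Fay, Wes, Yul, Vic, Eli]
Visit Sam → queue [Fay, Wes, Yul, Vic, Eli]
Visit Fay → queue [Wes, Yul, Vic, Eli]
Visit Wes → queue [Yul, Vic, Eli]
Visit Yul → queue [Vic, Eli]
Visit Vic; enqueue Bo → queue [Eli, Bo]
Visit Eli → queue [Bo]
Visit Bo; enqueue Kai → queue [Kai]
Visit Kai → queue []

Dee -> Ava -> Cyd -> Gus -> Lou -> Uma -> Ben -> Jae -> Rex -> Sam -> Fay -> Wes -> Yul -> Vic -> Eli -> Bo -> Kai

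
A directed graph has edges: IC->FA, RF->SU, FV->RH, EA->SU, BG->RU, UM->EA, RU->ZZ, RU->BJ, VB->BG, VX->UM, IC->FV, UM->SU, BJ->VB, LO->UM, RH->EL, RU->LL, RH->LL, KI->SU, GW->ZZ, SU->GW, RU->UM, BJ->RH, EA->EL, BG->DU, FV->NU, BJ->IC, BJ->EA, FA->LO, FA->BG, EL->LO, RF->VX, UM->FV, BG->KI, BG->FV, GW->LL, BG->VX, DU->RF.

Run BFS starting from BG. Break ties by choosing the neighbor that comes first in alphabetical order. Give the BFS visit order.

Visit BG; enqueue DU, FV, KI, RU, VX → queue [DU, FV, KI, RU, VX]
Visit DU; enqueue RF → queue [FV, KI, RU, VX, RF]
Visit FV; enqueue NU, RH → queue [KI, RU, VX, RF, NU, RH]
Visit KI; enqueue SU → queue [RU, VX, RF, NU, RH, SU]
Visit RU; enqueue BJ, LL, UM, ZZ → queue [VX, RF, NU, RH, SU, BJ, LL, UM, ZZ]
Visit VX → queue [RF, NU, RH, SU, BJ, LL, UM, ZZ]
Visit RF → queue [NU, RH, SU, BJ, LL, UM, ZZ]
Visit NU → queue [RH, SU, BJ, LL, UM, ZZ]
Visit RH; enqueue EL → queue [SU, BJ, LL, UM, ZZ, EL]
Visit SU; enqueue GW → queue [BJ, LL, UM, ZZ, EL, GW]
Visit BJ; enqueue EA, IC, VB → queue [LL, UM, ZZ, EL, GW, EA, IC, VB]
Visit LL → queue [UM, ZZ, EL, GW, EA, IC, VB]
Visit UM → queue [ZZ, EL, GW, EA, IC, VB]
Visit ZZ → queue [EL, GW, EA, IC, VB]
Visit EL; enqueue LO → queue [GW, EA, IC, VB, LO]
Visit GW → queue [EA, IC, VB, LO]
Visit EA → queue [IC, VB, LO]
Visit IC; enqueue FA → queue [VB, LO, FA]
Visit VB → queue [LO, FA]
Visit LO → queue [FA]
Visit FA → queue []

BG → DU → FV → KI → RU → VX → RF → NU → RH → SU → BJ → LL → UM → ZZ → EL → GW → EA → IC → VB → LO → FA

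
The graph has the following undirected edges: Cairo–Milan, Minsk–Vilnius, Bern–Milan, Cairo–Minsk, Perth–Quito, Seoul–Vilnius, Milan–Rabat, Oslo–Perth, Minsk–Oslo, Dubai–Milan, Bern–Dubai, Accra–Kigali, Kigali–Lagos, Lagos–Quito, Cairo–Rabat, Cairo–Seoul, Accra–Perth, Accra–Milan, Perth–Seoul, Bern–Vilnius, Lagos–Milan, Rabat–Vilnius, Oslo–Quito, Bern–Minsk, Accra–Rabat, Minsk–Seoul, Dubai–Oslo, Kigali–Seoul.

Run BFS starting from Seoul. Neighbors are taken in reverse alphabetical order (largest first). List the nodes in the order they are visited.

Visit Seoul; enqueue Vilnius, Perth, Minsk, Kigali, Cairo → queue [Vilnius, Perth, Minsk, Kigali, Cairo]
Visit Vilnius; enqueue Rabat, Bern → queue [Perth, Minsk, Kigali, Cairo, Rabat, Bern]
Visit Perth; enqueue Quito, Oslo, Accra → queue [Minsk, Kigali, Cairo, Rabat, Bern, Quito, Oslo, Accra]
Visit Minsk → queue [Kigali, Cairo, Rabat, Bern, Quito, Oslo, Accra]
Visit Kigali; enqueue Lagos → queue [Cairo, Rabat, Bern, Quito, Oslo, Accra, Lagos]
Visit Cairo; enqueue Milan → queue [Rabat, Bern, Quito, Oslo, Accra, Lagos, Milan]
Visit Rabat → queue [Bern, Quito, Oslo, Accra, Lagos, Milan]
Visit Bern; enqueue Dubai → queue [Quito, Oslo, Accra, Lagos, Milan, Dubai]
Visit Quito → queue [Oslo, Accra, Lagos, Milan, Dubai]
Visit Oslo → queue [Accra, Lagos, Milan, Dubai]
Visit Accra → queue [Lagos, Milan, Dubai]
Visit Lagos → queue [Milan, Dubai]
Visit Milan → queue [Dubai]
Visit Dubai → queue []

Seoul, Vilnius, Perth, Minsk, Kigali, Cairo, Rabat, Bern, Quito, Oslo, Accra, Lagos, Milan, Dubai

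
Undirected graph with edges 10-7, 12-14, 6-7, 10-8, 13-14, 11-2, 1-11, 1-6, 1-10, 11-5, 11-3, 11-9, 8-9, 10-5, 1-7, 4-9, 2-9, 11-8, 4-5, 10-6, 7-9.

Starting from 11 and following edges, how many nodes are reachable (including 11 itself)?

11

BFS from 11 visits: 11, 9, 8, 5, 3, 2, 1, 7, 4, 10, 6
Reachable nodes: 11 of 14 total.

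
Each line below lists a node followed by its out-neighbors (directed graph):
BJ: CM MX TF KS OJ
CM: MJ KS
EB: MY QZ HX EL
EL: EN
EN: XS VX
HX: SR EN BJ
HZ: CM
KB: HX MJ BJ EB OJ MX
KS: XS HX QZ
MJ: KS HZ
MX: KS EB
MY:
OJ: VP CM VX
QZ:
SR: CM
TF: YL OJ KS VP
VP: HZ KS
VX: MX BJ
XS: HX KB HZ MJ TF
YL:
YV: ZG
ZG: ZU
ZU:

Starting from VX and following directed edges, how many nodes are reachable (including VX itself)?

BFS from VX visits: VX, BJ, MX, CM, KS, OJ, TF, EB, MJ, HX, QZ, XS, VP, YL, EL, MY, HZ, EN, SR, KB
Reachable nodes: 20 of 23 total.

20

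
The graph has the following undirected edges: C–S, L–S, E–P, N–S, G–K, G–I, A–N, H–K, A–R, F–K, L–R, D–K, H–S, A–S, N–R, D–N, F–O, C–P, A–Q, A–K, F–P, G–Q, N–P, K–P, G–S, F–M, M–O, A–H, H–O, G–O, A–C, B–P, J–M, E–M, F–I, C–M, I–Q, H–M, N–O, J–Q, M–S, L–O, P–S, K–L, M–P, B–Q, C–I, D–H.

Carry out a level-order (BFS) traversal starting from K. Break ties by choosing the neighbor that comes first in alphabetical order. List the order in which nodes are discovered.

K → A → D → F → G → H → L → P → C → N → Q → R → S → I → M → O → B → E → J

Visit K; enqueue A, D, F, G, H, L, P → queue [A, D, F, G, H, L, P]
Visit A; enqueue C, N, Q, R, S → queue [D, F, G, H, L, P, C, N, Q, R, S]
Visit D → queue [F, G, H, L, P, C, N, Q, R, S]
Visit F; enqueue I, M, O → queue [G, H, L, P, C, N, Q, R, S, I, M, O]
Visit G → queue [H, L, P, C, N, Q, R, S, I, M, O]
Visit H → queue [L, P, C, N, Q, R, S, I, M, O]
Visit L → queue [P, C, N, Q, R, S, I, M, O]
Visit P; enqueue B, E → queue [C, N, Q, R, S, I, M, O, B, E]
Visit C → queue [N, Q, R, S, I, M, O, B, E]
Visit N → queue [Q, R, S, I, M, O, B, E]
Visit Q; enqueue J → queue [R, S, I, M, O, B, E, J]
Visit R → queue [S, I, M, O, B, E, J]
Visit S → queue [I, M, O, B, E, J]
Visit I → queue [M, O, B, E, J]
Visit M → queue [O, B, E, J]
Visit O → queue [B, E, J]
Visit B → queue [E, J]
Visit E → queue [J]
Visit J → queue []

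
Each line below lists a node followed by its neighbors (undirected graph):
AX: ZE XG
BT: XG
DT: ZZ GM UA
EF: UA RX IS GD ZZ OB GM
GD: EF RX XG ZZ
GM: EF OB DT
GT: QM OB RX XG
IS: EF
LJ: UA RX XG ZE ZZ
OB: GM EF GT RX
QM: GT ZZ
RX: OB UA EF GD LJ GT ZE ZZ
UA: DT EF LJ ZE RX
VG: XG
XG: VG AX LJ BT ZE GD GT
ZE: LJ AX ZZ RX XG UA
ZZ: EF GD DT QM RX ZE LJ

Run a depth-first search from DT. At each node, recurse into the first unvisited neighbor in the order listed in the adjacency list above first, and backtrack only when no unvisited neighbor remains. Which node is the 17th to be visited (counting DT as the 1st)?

Visit DT
DT → ZZ
ZZ → EF
EF → UA
UA → LJ
LJ → RX
RX → OB
OB → GM
OB → GT
GT → QM
GT → XG
XG → VG
XG → AX
AX → ZE
XG → BT
XG → GD
EF → IS

Visit order: DT, ZZ, EF, UA, LJ, RX, OB, GM, GT, QM, XG, VG, AX, ZE, BT, GD, IS

IS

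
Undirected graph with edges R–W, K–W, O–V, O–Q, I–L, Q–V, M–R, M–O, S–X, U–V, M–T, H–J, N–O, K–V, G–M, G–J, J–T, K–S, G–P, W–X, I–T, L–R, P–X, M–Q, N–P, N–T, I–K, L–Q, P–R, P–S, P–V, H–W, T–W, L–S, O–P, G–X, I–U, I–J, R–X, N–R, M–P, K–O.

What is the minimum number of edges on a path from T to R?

2

Level 0: T
Level 1: I, J, M, N, W
Level 2: G, H, K, L, O, P, Q, R, U, X
Level 3: S, V
R first appears at level 2.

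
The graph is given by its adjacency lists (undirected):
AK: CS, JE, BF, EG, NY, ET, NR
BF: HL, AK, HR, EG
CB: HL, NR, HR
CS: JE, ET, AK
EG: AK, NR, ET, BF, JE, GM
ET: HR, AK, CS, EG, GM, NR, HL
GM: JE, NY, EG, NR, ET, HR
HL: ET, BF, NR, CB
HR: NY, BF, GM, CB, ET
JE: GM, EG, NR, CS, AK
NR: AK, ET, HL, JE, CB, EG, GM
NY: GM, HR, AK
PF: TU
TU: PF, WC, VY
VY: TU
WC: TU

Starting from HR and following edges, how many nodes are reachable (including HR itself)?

12

BFS from HR visits: HR, BF, CB, ET, GM, NY, AK, EG, HL, NR, CS, JE
Reachable nodes: 12 of 16 total.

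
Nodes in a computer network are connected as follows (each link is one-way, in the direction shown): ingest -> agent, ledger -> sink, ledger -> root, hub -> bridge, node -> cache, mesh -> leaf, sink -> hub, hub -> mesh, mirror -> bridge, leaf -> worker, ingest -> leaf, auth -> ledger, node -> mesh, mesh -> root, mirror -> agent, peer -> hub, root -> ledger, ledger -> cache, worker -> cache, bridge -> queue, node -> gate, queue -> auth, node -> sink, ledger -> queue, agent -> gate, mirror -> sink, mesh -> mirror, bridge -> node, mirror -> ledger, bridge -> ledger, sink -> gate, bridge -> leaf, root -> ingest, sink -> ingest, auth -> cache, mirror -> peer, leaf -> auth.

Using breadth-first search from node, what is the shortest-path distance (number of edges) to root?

Level 0: node
Level 1: cache, gate, mesh, sink
Level 2: hub, ingest, leaf, mirror, root
Level 3: agent, auth, bridge, ledger, peer, worker
Level 4: queue
root first appears at level 2.

2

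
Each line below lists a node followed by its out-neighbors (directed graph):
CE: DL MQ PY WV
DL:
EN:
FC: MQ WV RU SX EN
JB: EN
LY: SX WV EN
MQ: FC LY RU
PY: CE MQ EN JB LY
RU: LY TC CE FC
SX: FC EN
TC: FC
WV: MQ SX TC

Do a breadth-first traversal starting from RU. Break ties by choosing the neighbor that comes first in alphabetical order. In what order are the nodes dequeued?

RU CE FC LY TC DL MQ PY WV EN SX JB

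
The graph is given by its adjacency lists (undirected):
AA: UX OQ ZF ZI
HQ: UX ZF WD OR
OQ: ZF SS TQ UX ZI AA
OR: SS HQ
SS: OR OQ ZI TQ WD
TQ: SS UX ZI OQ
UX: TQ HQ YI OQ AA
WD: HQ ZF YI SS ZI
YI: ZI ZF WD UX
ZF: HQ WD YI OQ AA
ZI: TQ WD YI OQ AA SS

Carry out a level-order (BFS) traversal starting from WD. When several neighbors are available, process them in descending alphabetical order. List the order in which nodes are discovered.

WD ZI ZF YI SS HQ TQ OQ AA UX OR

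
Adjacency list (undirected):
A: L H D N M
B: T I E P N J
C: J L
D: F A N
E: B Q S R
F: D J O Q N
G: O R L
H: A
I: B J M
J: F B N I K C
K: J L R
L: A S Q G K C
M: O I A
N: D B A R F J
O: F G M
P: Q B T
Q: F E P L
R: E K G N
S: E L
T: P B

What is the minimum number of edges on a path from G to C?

Level 0: G
Level 1: L, O, R
Level 2: A, C, E, F, K, M, N, Q, S
Level 3: B, D, H, I, J, P
Level 4: T
C first appears at level 2.

2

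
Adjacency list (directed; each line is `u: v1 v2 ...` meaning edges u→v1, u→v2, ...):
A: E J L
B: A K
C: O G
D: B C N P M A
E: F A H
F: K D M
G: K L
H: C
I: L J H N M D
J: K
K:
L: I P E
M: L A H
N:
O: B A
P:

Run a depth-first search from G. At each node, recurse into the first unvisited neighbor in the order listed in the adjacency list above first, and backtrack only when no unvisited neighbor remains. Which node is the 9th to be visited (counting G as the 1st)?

Visit G
G → K
G → L
L → I
I → J
I → H
H → C
C → O
O → B
B → A
A → E
E → F
F → D
D → N
D → P
D → M

Visit order: G, K, L, I, J, H, C, O, B, A, E, F, D, N, P, M

B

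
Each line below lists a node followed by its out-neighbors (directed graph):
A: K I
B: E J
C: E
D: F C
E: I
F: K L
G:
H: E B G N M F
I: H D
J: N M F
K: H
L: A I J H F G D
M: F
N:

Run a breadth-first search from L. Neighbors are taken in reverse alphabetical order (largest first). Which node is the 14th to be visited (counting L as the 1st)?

Visit L; enqueue J, I, H, G, F, D, A → queue [J, I, H, G, F, D, A]
Visit J; enqueue N, M → queue [I, H, G, F, D, A, N, M]
Visit I → queue [H, G, F, D, A, N, M]
Visit H; enqueue E, B → queue [G, F, D, A, N, M, E, B]
Visit G → queue [F, D, A, N, M, E, B]
Visit F; enqueue K → queue [D, A, N, M, E, B, K]
Visit D; enqueue C → queue [A, N, M, E, B, K, C]
Visit A → queue [N, M, E, B, K, C]
Visit N → queue [M, E, B, K, C]
Visit M → queue [E, B, K, C]
Visit E → queue [B, K, C]
Visit B → queue [K, C]
Visit K → queue [C]
Visit C → queue []

Visit order: L, J, I, H, G, F, D, A, N, M, E, B, K, C

C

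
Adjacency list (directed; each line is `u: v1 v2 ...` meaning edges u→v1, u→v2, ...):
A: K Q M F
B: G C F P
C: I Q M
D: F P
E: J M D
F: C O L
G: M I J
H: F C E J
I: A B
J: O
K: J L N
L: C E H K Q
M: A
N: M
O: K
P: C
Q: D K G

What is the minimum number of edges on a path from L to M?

2

Level 0: L
Level 1: C, E, H, K, Q
Level 2: D, F, G, I, J, M, N
Level 3: A, B, O, P
M first appears at level 2.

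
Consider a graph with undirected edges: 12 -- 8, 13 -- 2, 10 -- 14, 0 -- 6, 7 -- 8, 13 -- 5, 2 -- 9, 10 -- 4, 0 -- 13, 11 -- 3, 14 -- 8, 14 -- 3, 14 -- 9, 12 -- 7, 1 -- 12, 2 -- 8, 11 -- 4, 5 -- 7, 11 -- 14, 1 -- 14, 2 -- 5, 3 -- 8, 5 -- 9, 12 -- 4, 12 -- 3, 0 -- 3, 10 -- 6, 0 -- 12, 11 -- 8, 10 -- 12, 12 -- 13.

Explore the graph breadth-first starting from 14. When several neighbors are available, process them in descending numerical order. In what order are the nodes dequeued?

14, 11, 10, 9, 8, 3, 1, 4, 12, 6, 5, 2, 7, 0, 13

Visit 14; enqueue 11, 10, 9, 8, 3, 1 → queue [11, 10, 9, 8, 3, 1]
Visit 11; enqueue 4 → queue [10, 9, 8, 3, 1, 4]
Visit 10; enqueue 12, 6 → queue [9, 8, 3, 1, 4, 12, 6]
Visit 9; enqueue 5, 2 → queue [8, 3, 1, 4, 12, 6, 5, 2]
Visit 8; enqueue 7 → queue [3, 1, 4, 12, 6, 5, 2, 7]
Visit 3; enqueue 0 → queue [1, 4, 12, 6, 5, 2, 7, 0]
Visit 1 → queue [4, 12, 6, 5, 2, 7, 0]
Visit 4 → queue [12, 6, 5, 2, 7, 0]
Visit 12; enqueue 13 → queue [6, 5, 2, 7, 0, 13]
Visit 6 → queue [5, 2, 7, 0, 13]
Visit 5 → queue [2, 7, 0, 13]
Visit 2 → queue [7, 0, 13]
Visit 7 → queue [0, 13]
Visit 0 → queue [13]
Visit 13 → queue []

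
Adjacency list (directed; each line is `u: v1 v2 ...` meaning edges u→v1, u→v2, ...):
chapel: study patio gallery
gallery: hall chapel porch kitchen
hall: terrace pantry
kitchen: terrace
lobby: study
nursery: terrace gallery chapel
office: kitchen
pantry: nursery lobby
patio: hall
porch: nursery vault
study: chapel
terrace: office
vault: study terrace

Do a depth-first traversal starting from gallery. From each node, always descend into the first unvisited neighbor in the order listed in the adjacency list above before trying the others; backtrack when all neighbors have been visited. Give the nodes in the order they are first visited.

gallery hall terrace office kitchen pantry nursery chapel study patio lobby porch vault

Visit gallery
gallery → hall
hall → terrace
terrace → office
office → kitchen
hall → pantry
pantry → nursery
nursery → chapel
chapel → study
chapel → patio
pantry → lobby
gallery → porch
porch → vault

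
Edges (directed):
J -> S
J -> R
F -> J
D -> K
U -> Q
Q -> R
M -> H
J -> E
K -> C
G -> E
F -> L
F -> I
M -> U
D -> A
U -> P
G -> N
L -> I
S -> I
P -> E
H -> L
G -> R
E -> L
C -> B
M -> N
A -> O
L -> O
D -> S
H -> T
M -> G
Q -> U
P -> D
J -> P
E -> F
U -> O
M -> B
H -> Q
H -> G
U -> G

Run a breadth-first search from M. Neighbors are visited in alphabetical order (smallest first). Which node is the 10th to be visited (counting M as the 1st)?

Visit M; enqueue B, G, H, N, U → queue [B, G, H, N, U]
Visit B → queue [G, H, N, U]
Visit G; enqueue E, R → queue [H, N, U, E, R]
Visit H; enqueue L, Q, T → queue [N, U, E, R, L, Q, T]
Visit N → queue [U, E, R, L, Q, T]
Visit U; enqueue O, P → queue [E, R, L, Q, T, O, P]
Visit E; enqueue F → queue [R, L, Q, T, O, P, F]
Visit R → queue [L, Q, T, O, P, F]
Visit L; enqueue I → queue [Q, T, O, P, F, I]
Visit Q → queue [T, O, P, F, I]
Visit T → queue [O, P, F, I]
Visit O → queue [P, F, I]
Visit P; enqueue D → queue [F, I, D]
Visit F; enqueue J → queue [I, D, J]
Visit I → queue [D, J]
Visit D; enqueue A, K, S → queue [J, A, K, S]
Visit J → queue [A, K, S]
Visit A → queue [K, S]
Visit K; enqueue C → queue [S, C]
Visit S → queue [C]
Visit C → queue []

Visit order: M, B, G, H, N, U, E, R, L, Q, T, O, P, F, I, D, J, A, K, S, C

Q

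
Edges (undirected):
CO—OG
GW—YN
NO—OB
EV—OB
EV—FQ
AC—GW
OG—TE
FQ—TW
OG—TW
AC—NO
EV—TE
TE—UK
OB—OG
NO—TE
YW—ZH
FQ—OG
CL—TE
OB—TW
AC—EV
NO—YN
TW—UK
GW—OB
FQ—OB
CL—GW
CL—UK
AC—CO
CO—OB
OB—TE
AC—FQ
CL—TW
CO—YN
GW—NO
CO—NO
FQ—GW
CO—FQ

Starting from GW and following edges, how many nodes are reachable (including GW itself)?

13

BFS from GW visits: GW, YN, OB, NO, FQ, CL, AC, CO, TW, TE, OG, EV, UK
Reachable nodes: 13 of 15 total.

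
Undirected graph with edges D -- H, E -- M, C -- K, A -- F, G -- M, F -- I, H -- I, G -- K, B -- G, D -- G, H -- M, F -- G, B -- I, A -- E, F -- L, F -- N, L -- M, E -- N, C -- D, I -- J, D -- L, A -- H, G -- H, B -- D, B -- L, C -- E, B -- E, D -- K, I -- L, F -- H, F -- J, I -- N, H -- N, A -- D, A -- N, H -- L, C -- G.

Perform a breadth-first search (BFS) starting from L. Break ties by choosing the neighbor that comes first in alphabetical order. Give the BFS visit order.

Visit L; enqueue B, D, F, H, I, M → queue [B, D, F, H, I, M]
Visit B; enqueue E, G → queue [D, F, H, I, M, E, G]
Visit D; enqueue A, C, K → queue [F, H, I, M, E, G, A, C, K]
Visit F; enqueue J, N → queue [H, I, M, E, G, A, C, K, J, N]
Visit H → queue [I, M, E, G, A, C, K, J, N]
Visit I → queue [M, E, G, A, C, K, J, N]
Visit M → queue [E, G, A, C, K, J, N]
Visit E → queue [G, A, C, K, J, N]
Visit G → queue [A, C, K, J, N]
Visit A → queue [C, K, J, N]
Visit C → queue [K, J, N]
Visit K → queue [J, N]
Visit J → queue [N]
Visit N → queue []

L → B → D → F → H → I → M → E → G → A → C → K → J → N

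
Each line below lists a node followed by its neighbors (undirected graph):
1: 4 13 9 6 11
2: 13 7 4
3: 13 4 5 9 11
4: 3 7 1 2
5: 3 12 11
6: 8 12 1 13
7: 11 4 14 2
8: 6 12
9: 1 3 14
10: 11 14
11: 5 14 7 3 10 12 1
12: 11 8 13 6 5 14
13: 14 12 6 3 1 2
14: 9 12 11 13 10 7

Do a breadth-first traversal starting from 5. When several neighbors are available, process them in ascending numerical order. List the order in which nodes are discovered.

5, 3, 11, 12, 4, 9, 13, 1, 7, 10, 14, 6, 8, 2

Visit 5; enqueue 3, 11, 12 → queue [3, 11, 12]
Visit 3; enqueue 4, 9, 13 → queue [11, 12, 4, 9, 13]
Visit 11; enqueue 1, 7, 10, 14 → queue [12, 4, 9, 13, 1, 7, 10, 14]
Visit 12; enqueue 6, 8 → queue [4, 9, 13, 1, 7, 10, 14, 6, 8]
Visit 4; enqueue 2 → queue [9, 13, 1, 7, 10, 14, 6, 8, 2]
Visit 9 → queue [13, 1, 7, 10, 14, 6, 8, 2]
Visit 13 → queue [1, 7, 10, 14, 6, 8, 2]
Visit 1 → queue [7, 10, 14, 6, 8, 2]
Visit 7 → queue [10, 14, 6, 8, 2]
Visit 10 → queue [14, 6, 8, 2]
Visit 14 → queue [6, 8, 2]
Visit 6 → queue [8, 2]
Visit 8 → queue [2]
Visit 2 → queue []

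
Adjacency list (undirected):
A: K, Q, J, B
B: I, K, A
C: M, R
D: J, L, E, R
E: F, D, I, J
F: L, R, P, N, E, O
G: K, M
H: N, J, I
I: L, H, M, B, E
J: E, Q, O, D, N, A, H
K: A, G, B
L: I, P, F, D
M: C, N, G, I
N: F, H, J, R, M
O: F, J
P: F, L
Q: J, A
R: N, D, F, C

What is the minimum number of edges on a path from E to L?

Level 0: E
Level 1: D, F, I, J
Level 2: A, B, H, L, M, N, O, P, Q, R
Level 3: C, G, K
L first appears at level 2.

2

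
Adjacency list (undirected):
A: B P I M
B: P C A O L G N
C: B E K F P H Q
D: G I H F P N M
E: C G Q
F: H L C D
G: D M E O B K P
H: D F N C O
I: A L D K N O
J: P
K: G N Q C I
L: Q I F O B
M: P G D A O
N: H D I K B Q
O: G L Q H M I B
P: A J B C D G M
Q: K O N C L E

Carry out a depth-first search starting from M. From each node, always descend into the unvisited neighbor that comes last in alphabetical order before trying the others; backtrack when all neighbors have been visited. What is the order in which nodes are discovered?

Visit M
M → P
P → J
P → G
G → O
O → Q
Q → N
N → K
K → I
I → L
L → F
F → H
H → D
H → C
C → E
C → B
B → A

M P J G O Q N K I L F H D C E B A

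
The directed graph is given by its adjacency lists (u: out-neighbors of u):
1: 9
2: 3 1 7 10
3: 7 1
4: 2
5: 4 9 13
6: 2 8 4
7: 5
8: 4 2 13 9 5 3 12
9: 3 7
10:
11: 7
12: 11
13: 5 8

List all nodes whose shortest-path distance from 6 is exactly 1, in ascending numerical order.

2, 4, 8

Level 0: 6
Level 1: 2, 4, 8
Level 2: 1, 3, 5, 7, 9, 10, 12, 13
Level 3: 11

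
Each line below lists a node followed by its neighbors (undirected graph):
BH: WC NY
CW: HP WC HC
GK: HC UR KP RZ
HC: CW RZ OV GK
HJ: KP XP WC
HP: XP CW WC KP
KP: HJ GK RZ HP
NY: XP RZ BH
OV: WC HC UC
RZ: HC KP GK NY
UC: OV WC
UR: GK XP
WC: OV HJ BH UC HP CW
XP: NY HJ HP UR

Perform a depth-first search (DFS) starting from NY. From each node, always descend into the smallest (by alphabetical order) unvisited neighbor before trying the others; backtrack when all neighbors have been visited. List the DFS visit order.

NY -> BH -> WC -> CW -> HC -> GK -> KP -> HJ -> XP -> HP -> UR -> RZ -> OV -> UC

Visit NY
NY → BH
BH → WC
WC → CW
CW → HC
HC → GK
GK → KP
KP → HJ
HJ → XP
XP → HP
XP → UR
KP → RZ
HC → OV
OV → UC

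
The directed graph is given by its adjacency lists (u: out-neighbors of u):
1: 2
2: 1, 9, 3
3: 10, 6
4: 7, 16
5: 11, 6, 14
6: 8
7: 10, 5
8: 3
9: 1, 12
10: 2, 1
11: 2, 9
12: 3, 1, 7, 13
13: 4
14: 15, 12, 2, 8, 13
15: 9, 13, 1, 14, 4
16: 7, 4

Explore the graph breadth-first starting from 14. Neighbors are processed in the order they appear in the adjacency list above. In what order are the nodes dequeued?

Visit 14; enqueue 15, 12, 2, 8, 13 → queue [15, 12, 2, 8, 13]
Visit 15; enqueue 9, 1, 4 → queue [12, 2, 8, 13, 9, 1, 4]
Visit 12; enqueue 3, 7 → queue [2, 8, 13, 9, 1, 4, 3, 7]
Visit 2 → queue [8, 13, 9, 1, 4, 3, 7]
Visit 8 → queue [13, 9, 1, 4, 3, 7]
Visit 13 → queue [9, 1, 4, 3, 7]
Visit 9 → queue [1, 4, 3, 7]
Visit 1 → queue [4, 3, 7]
Visit 4; enqueue 16 → queue [3, 7, 16]
Visit 3; enqueue 10, 6 → queue [7, 16, 10, 6]
Visit 7; enqueue 5 → queue [16, 10, 6, 5]
Visit 16 → queue [10, 6, 5]
Visit 10 → queue [6, 5]
Visit 6 → queue [5]
Visit 5; enqueue 11 → queue [11]
Visit 11 → queue []

14 → 15 → 12 → 2 → 8 → 13 → 9 → 1 → 4 → 3 → 7 → 16 → 10 → 6 → 5 → 11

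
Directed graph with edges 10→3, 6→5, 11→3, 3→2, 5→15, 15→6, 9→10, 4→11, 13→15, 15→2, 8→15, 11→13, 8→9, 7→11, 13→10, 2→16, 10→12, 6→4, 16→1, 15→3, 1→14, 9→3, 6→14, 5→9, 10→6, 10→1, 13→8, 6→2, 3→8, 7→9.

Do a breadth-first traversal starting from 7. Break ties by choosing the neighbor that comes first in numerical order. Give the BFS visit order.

7 -> 9 -> 11 -> 3 -> 10 -> 13 -> 2 -> 8 -> 1 -> 6 -> 12 -> 15 -> 16 -> 14 -> 4 -> 5

Visit 7; enqueue 9, 11 → queue [9, 11]
Visit 9; enqueue 3, 10 → queue [11, 3, 10]
Visit 11; enqueue 13 → queue [3, 10, 13]
Visit 3; enqueue 2, 8 → queue [10, 13, 2, 8]
Visit 10; enqueue 1, 6, 12 → queue [13, 2, 8, 1, 6, 12]
Visit 13; enqueue 15 → queue [2, 8, 1, 6, 12, 15]
Visit 2; enqueue 16 → queue [8, 1, 6, 12, 15, 16]
Visit 8 → queue [1, 6, 12, 15, 16]
Visit 1; enqueue 14 → queue [6, 12, 15, 16, 14]
Visit 6; enqueue 4, 5 → queue [12, 15, 16, 14, 4, 5]
Visit 12 → queue [15, 16, 14, 4, 5]
Visit 15 → queue [16, 14, 4, 5]
Visit 16 → queue [14, 4, 5]
Visit 14 → queue [4, 5]
Visit 4 → queue [5]
Visit 5 → queue []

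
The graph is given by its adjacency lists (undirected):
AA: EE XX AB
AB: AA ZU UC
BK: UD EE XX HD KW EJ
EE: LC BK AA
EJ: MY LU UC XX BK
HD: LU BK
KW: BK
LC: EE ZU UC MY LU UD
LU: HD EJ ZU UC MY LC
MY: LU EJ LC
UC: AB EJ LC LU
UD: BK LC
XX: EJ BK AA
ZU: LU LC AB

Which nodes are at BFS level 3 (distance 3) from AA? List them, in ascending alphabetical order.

HD, KW, LU, MY, UD

Level 0: AA
Level 1: AB, EE, XX
Level 2: BK, EJ, LC, UC, ZU
Level 3: HD, KW, LU, MY, UD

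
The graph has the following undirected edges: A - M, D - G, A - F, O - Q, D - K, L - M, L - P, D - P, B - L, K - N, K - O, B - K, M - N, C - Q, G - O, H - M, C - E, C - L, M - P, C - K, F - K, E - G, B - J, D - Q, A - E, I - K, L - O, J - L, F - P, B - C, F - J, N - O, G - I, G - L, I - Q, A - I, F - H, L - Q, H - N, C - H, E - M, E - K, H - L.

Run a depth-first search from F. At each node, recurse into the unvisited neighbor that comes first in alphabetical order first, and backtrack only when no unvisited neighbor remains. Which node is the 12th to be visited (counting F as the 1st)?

Visit F
F → A
A → E
E → C
C → B
B → J
J → L
L → G
G → D
D → K
K → I
I → Q
Q → O
O → N
N → H
H → M
M → P

Visit order: F, A, E, C, B, J, L, G, D, K, I, Q, O, N, H, M, P

Q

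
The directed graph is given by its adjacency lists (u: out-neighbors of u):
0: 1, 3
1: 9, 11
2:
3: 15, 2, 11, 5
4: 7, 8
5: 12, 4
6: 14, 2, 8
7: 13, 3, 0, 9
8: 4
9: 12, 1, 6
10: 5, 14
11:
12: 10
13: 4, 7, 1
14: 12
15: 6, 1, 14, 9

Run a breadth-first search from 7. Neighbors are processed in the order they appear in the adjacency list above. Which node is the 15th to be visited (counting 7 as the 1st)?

Visit 7; enqueue 13, 3, 0, 9 → queue [13, 3, 0, 9]
Visit 13; enqueue 4, 1 → queue [3, 0, 9, 4, 1]
Visit 3; enqueue 15, 2, 11, 5 → queue [0, 9, 4, 1, 15, 2, 11, 5]
Visit 0 → queue [9, 4, 1, 15, 2, 11, 5]
Visit 9; enqueue 12, 6 → queue [4, 1, 15, 2, 11, 5, 12, 6]
Visit 4; enqueue 8 → queue [1, 15, 2, 11, 5, 12, 6, 8]
Visit 1 → queue [15, 2, 11, 5, 12, 6, 8]
Visit 15; enqueue 14 → queue [2, 11, 5, 12, 6, 8, 14]
Visit 2 → queue [11, 5, 12, 6, 8, 14]
Visit 11 → queue [5, 12, 6, 8, 14]
Visit 5 → queue [12, 6, 8, 14]
Visit 12; enqueue 10 → queue [6, 8, 14, 10]
Visit 6 → queue [8, 14, 10]
Visit 8 → queue [14, 10]
Visit 14 → queue [10]
Visit 10 → queue []

Visit order: 7, 13, 3, 0, 9, 4, 1, 15, 2, 11, 5, 12, 6, 8, 14, 10

14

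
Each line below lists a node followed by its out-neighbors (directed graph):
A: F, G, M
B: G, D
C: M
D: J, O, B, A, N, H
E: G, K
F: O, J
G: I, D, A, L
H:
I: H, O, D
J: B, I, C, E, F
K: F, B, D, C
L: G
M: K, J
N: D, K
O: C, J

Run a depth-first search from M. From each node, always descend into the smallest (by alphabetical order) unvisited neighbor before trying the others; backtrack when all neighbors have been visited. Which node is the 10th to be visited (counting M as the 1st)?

I

Visit M
M → J
J → B
B → D
D → A
A → F
F → O
O → C
A → G
G → I
I → H
G → L
D → N
N → K
J → E

Visit order: M, J, B, D, A, F, O, C, G, I, H, L, N, K, E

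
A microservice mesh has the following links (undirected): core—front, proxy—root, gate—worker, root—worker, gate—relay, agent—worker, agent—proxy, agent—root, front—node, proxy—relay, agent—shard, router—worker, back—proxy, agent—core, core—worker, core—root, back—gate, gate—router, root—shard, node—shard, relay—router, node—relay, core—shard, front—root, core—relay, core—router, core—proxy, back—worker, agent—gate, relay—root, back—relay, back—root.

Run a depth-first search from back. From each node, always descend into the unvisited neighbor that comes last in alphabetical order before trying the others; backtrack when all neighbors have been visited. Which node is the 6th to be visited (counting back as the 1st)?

shard

Visit back
back → worker
worker → router
router → relay
relay → root
root → shard
shard → node
node → front
front → core
core → proxy
proxy → agent
agent → gate

Visit order: back, worker, router, relay, root, shard, node, front, core, proxy, agent, gate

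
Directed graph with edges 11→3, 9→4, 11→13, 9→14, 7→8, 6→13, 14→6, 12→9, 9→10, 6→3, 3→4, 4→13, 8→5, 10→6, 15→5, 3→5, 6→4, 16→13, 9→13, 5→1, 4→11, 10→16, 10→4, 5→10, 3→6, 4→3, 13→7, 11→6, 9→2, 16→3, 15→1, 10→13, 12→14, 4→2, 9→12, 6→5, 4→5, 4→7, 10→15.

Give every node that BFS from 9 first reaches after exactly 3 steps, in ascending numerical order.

1, 8

Level 0: 9
Level 1: 2, 4, 10, 12, 13, 14
Level 2: 3, 5, 6, 7, 11, 15, 16
Level 3: 1, 8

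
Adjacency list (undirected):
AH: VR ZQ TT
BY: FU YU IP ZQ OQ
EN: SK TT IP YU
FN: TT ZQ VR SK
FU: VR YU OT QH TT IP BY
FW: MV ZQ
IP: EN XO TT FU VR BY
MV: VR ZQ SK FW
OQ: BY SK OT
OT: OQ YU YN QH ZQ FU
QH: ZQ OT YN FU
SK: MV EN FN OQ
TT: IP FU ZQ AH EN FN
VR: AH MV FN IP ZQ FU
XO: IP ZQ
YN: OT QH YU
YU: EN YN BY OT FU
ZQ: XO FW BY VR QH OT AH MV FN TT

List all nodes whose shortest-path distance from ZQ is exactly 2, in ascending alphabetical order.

EN, FU, IP, OQ, SK, YN, YU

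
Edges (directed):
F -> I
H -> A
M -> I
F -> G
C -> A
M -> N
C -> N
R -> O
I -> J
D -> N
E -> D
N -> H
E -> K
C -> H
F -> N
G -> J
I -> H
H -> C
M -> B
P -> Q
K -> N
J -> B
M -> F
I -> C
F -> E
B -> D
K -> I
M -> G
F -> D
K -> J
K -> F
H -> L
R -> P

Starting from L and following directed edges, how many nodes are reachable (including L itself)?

1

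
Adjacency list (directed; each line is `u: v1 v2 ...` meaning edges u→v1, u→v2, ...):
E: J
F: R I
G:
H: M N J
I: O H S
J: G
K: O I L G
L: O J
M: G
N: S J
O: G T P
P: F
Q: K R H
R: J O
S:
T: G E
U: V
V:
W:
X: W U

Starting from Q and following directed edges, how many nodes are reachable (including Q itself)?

16

BFS from Q visits: Q, K, R, H, O, I, L, G, J, M, N, T, P, S, E, F
Reachable nodes: 16 of 20 total.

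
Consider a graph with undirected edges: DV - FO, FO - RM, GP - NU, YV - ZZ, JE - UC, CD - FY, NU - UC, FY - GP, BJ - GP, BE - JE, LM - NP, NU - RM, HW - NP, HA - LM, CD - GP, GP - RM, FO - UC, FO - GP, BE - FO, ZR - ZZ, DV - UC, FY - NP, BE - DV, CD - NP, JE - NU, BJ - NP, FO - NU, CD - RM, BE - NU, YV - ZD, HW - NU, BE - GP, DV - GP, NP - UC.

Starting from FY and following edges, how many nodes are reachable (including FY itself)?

15

BFS from FY visits: FY, CD, GP, NP, RM, BE, BJ, DV, FO, NU, HW, LM, UC, JE, HA
Reachable nodes: 15 of 19 total.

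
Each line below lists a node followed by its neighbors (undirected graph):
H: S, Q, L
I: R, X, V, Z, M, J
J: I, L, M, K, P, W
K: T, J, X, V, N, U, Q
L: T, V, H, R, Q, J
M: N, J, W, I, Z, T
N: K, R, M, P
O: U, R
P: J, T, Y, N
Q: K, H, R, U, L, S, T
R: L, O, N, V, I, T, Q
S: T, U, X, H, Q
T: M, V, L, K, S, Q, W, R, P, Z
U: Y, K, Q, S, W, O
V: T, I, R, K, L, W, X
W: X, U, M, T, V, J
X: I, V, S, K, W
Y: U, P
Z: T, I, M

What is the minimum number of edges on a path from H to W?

3

Level 0: H
Level 1: L, Q, S
Level 2: J, K, R, T, U, V, X
Level 3: I, M, N, O, P, W, Y, Z
W first appears at level 3.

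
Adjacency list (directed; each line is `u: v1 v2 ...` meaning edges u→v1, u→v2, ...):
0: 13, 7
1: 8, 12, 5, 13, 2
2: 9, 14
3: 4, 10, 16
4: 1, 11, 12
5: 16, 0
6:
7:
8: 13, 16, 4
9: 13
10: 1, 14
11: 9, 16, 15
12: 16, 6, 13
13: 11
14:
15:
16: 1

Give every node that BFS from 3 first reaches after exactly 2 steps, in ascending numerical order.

1, 11, 12, 14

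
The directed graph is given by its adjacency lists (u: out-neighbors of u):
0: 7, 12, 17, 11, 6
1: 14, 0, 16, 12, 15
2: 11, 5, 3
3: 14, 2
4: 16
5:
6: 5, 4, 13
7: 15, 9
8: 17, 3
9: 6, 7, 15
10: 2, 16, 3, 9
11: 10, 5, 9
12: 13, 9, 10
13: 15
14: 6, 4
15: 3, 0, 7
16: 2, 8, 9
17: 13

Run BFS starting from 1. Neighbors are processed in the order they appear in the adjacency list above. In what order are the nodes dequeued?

1, 14, 0, 16, 12, 15, 6, 4, 7, 17, 11, 2, 8, 9, 13, 10, 3, 5

Visit 1; enqueue 14, 0, 16, 12, 15 → queue [14, 0, 16, 12, 15]
Visit 14; enqueue 6, 4 → queue [0, 16, 12, 15, 6, 4]
Visit 0; enqueue 7, 17, 11 → queue [16, 12, 15, 6, 4, 7, 17, 11]
Visit 16; enqueue 2, 8, 9 → queue [12, 15, 6, 4, 7, 17, 11, 2, 8, 9]
Visit 12; enqueue 13, 10 → queue [15, 6, 4, 7, 17, 11, 2, 8, 9, 13, 10]
Visit 15; enqueue 3 → queue [6, 4, 7, 17, 11, 2, 8, 9, 13, 10, 3]
Visit 6; enqueue 5 → queue [4, 7, 17, 11, 2, 8, 9, 13, 10, 3, 5]
Visit 4 → queue [7, 17, 11, 2, 8, 9, 13, 10, 3, 5]
Visit 7 → queue [17, 11, 2, 8, 9, 13, 10, 3, 5]
Visit 17 → queue [11, 2, 8, 9, 13, 10, 3, 5]
Visit 11 → queue [2, 8, 9, 13, 10, 3, 5]
Visit 2 → queue [8, 9, 13, 10, 3, 5]
Visit 8 → queue [9, 13, 10, 3, 5]
Visit 9 → queue [13, 10, 3, 5]
Visit 13 → queue [10, 3, 5]
Visit 10 → queue [3, 5]
Visit 3 → queue [5]
Visit 5 → queue []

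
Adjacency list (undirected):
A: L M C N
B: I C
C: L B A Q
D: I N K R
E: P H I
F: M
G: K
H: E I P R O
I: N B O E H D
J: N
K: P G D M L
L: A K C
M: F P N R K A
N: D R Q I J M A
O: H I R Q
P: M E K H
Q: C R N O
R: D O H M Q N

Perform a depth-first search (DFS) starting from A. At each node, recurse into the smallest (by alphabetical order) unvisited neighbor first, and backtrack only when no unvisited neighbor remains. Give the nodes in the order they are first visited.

Visit A
A → C
C → B
B → I
I → D
D → K
K → G
K → L
K → M
M → F
M → N
N → J
N → Q
Q → O
O → H
H → E
E → P
H → R

A -> C -> B -> I -> D -> K -> G -> L -> M -> F -> N -> J -> Q -> O -> H -> E -> P -> R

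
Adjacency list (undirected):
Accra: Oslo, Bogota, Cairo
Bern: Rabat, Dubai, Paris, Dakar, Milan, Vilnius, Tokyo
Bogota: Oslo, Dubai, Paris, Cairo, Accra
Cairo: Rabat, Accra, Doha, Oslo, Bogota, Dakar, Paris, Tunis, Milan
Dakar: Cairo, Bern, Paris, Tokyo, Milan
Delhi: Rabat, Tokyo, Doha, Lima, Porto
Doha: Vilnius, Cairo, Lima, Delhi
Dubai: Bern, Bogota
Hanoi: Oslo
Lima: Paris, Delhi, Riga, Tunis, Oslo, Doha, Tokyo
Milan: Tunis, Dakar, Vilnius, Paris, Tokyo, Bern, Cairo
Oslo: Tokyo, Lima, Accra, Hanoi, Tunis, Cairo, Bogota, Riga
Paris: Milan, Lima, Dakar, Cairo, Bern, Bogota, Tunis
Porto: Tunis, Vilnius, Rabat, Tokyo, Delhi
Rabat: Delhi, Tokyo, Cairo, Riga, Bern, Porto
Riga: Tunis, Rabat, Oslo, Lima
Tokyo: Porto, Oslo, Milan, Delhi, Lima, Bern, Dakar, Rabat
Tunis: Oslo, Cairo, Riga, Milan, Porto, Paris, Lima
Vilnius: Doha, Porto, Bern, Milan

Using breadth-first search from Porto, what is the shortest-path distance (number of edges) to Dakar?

2

Level 0: Porto
Level 1: Delhi, Rabat, Tokyo, Tunis, Vilnius
Level 2: Bern, Cairo, Dakar, Doha, Lima, Milan, Oslo, Paris, Riga
Level 3: Accra, Bogota, Dubai, Hanoi
Dakar first appears at level 2.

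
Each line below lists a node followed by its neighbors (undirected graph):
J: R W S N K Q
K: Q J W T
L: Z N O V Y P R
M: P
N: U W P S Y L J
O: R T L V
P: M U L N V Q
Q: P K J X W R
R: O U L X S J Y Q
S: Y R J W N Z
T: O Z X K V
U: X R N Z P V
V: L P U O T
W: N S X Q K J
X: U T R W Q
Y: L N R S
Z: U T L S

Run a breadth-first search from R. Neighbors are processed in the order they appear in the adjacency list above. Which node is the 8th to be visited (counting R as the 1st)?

Y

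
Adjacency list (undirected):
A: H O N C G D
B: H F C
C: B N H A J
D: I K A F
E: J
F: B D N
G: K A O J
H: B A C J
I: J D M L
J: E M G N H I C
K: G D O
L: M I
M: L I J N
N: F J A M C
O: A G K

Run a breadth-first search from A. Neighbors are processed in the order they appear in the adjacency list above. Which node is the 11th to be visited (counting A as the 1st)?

F

Visit A; enqueue H, O, N, C, G, D → queue [H, O, N, C, G, D]
Visit H; enqueue B, J → queue [O, N, C, G, D, B, J]
Visit O; enqueue K → queue [N, C, G, D, B, J, K]
Visit N; enqueue F, M → queue [C, G, D, B, J, K, F, M]
Visit C → queue [G, D, B, J, K, F, M]
Visit G → queue [D, B, J, K, F, M]
Visit D; enqueue I → queue [B, J, K, F, M, I]
Visit B → queue [J, K, F, M, I]
Visit J; enqueue E → queue [K, F, M, I, E]
Visit K → queue [F, M, I, E]
Visit F → queue [M, I, E]
Visit M; enqueue L → queue [I, E, L]
Visit I → queue [E, L]
Visit E → queue [L]
Visit L → queue []

Visit order: A, H, O, N, C, G, D, B, J, K, F, M, I, E, L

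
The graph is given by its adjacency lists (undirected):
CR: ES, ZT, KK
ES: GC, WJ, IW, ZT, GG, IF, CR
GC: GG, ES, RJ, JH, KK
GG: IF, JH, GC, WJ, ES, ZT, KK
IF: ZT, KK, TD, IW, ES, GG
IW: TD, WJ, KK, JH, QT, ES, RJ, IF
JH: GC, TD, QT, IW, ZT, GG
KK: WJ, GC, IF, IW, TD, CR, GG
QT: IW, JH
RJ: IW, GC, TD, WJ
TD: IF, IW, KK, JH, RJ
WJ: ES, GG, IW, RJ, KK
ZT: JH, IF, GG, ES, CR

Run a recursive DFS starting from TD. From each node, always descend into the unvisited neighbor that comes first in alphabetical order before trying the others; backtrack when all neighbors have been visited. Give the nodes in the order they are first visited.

TD, IF, ES, CR, KK, GC, GG, JH, IW, QT, RJ, WJ, ZT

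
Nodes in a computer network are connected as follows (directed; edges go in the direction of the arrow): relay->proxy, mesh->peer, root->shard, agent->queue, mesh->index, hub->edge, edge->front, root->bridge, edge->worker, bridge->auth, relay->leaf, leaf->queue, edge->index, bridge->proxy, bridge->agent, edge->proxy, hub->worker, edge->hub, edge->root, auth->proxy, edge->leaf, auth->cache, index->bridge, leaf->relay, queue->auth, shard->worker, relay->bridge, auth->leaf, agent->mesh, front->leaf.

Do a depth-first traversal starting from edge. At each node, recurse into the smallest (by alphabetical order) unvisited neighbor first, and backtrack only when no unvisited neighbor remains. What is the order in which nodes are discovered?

edge -> front -> leaf -> queue -> auth -> cache -> proxy -> relay -> bridge -> agent -> mesh -> index -> peer -> hub -> worker -> root -> shard

Visit edge
edge → front
front → leaf
leaf → queue
queue → auth
auth → cache
auth → proxy
leaf → relay
relay → bridge
bridge → agent
agent → mesh
mesh → index
mesh → peer
edge → hub
hub → worker
edge → root
root → shard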